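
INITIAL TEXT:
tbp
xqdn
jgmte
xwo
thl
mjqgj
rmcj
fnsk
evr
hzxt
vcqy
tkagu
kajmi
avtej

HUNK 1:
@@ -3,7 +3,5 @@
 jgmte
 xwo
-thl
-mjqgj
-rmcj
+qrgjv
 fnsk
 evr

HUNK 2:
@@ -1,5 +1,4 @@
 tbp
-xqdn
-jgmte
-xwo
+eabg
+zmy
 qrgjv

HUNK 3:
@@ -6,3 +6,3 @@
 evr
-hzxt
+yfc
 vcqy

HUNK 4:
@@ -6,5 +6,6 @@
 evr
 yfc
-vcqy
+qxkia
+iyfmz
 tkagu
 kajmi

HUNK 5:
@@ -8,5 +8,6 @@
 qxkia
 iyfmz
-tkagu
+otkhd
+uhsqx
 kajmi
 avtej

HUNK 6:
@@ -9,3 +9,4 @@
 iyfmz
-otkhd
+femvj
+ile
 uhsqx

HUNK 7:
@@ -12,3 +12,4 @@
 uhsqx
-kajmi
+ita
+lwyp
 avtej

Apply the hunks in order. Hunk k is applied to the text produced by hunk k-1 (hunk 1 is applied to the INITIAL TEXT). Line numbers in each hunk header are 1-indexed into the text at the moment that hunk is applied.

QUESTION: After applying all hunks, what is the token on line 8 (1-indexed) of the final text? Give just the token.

Answer: qxkia

Derivation:
Hunk 1: at line 3 remove [thl,mjqgj,rmcj] add [qrgjv] -> 12 lines: tbp xqdn jgmte xwo qrgjv fnsk evr hzxt vcqy tkagu kajmi avtej
Hunk 2: at line 1 remove [xqdn,jgmte,xwo] add [eabg,zmy] -> 11 lines: tbp eabg zmy qrgjv fnsk evr hzxt vcqy tkagu kajmi avtej
Hunk 3: at line 6 remove [hzxt] add [yfc] -> 11 lines: tbp eabg zmy qrgjv fnsk evr yfc vcqy tkagu kajmi avtej
Hunk 4: at line 6 remove [vcqy] add [qxkia,iyfmz] -> 12 lines: tbp eabg zmy qrgjv fnsk evr yfc qxkia iyfmz tkagu kajmi avtej
Hunk 5: at line 8 remove [tkagu] add [otkhd,uhsqx] -> 13 lines: tbp eabg zmy qrgjv fnsk evr yfc qxkia iyfmz otkhd uhsqx kajmi avtej
Hunk 6: at line 9 remove [otkhd] add [femvj,ile] -> 14 lines: tbp eabg zmy qrgjv fnsk evr yfc qxkia iyfmz femvj ile uhsqx kajmi avtej
Hunk 7: at line 12 remove [kajmi] add [ita,lwyp] -> 15 lines: tbp eabg zmy qrgjv fnsk evr yfc qxkia iyfmz femvj ile uhsqx ita lwyp avtej
Final line 8: qxkia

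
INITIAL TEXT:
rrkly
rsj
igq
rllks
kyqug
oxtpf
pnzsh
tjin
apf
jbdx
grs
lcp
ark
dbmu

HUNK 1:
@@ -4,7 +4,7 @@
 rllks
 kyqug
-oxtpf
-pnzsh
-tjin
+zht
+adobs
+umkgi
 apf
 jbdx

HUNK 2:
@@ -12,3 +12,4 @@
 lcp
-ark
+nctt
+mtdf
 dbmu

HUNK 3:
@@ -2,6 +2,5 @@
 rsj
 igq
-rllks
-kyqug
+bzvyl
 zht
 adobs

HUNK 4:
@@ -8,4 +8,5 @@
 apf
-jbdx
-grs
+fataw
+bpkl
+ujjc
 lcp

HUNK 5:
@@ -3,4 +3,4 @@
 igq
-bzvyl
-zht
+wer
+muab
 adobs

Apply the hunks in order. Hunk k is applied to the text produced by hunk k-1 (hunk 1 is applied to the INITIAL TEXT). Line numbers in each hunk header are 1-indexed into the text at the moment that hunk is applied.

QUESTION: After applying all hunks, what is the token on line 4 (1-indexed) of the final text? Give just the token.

Hunk 1: at line 4 remove [oxtpf,pnzsh,tjin] add [zht,adobs,umkgi] -> 14 lines: rrkly rsj igq rllks kyqug zht adobs umkgi apf jbdx grs lcp ark dbmu
Hunk 2: at line 12 remove [ark] add [nctt,mtdf] -> 15 lines: rrkly rsj igq rllks kyqug zht adobs umkgi apf jbdx grs lcp nctt mtdf dbmu
Hunk 3: at line 2 remove [rllks,kyqug] add [bzvyl] -> 14 lines: rrkly rsj igq bzvyl zht adobs umkgi apf jbdx grs lcp nctt mtdf dbmu
Hunk 4: at line 8 remove [jbdx,grs] add [fataw,bpkl,ujjc] -> 15 lines: rrkly rsj igq bzvyl zht adobs umkgi apf fataw bpkl ujjc lcp nctt mtdf dbmu
Hunk 5: at line 3 remove [bzvyl,zht] add [wer,muab] -> 15 lines: rrkly rsj igq wer muab adobs umkgi apf fataw bpkl ujjc lcp nctt mtdf dbmu
Final line 4: wer

Answer: wer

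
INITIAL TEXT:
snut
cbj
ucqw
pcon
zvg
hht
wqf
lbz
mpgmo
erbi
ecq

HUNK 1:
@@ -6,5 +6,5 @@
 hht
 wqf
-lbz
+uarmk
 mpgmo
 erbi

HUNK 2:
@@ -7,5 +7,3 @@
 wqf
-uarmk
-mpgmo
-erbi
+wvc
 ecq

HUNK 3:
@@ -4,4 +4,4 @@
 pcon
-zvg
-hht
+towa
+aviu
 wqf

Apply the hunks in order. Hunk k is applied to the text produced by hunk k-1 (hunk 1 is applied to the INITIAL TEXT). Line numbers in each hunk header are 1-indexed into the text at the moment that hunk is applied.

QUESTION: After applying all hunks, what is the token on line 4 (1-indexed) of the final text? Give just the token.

Answer: pcon

Derivation:
Hunk 1: at line 6 remove [lbz] add [uarmk] -> 11 lines: snut cbj ucqw pcon zvg hht wqf uarmk mpgmo erbi ecq
Hunk 2: at line 7 remove [uarmk,mpgmo,erbi] add [wvc] -> 9 lines: snut cbj ucqw pcon zvg hht wqf wvc ecq
Hunk 3: at line 4 remove [zvg,hht] add [towa,aviu] -> 9 lines: snut cbj ucqw pcon towa aviu wqf wvc ecq
Final line 4: pcon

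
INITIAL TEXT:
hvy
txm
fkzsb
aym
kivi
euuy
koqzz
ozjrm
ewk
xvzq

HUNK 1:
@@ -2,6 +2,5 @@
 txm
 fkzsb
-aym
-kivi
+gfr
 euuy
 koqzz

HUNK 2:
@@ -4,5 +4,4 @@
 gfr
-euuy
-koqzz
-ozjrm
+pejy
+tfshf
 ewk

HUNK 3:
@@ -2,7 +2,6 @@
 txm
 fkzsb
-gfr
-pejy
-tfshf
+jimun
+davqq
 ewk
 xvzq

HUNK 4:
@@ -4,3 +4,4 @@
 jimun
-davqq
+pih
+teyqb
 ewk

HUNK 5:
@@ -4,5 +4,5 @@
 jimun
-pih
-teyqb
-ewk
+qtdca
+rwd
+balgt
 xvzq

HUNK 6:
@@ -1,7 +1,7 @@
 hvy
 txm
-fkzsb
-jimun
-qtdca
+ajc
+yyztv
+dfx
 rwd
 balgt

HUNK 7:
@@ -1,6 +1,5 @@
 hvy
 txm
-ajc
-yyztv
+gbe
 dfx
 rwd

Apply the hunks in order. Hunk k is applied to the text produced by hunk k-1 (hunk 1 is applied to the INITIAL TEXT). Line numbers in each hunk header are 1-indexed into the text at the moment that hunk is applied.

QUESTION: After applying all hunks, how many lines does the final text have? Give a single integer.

Answer: 7

Derivation:
Hunk 1: at line 2 remove [aym,kivi] add [gfr] -> 9 lines: hvy txm fkzsb gfr euuy koqzz ozjrm ewk xvzq
Hunk 2: at line 4 remove [euuy,koqzz,ozjrm] add [pejy,tfshf] -> 8 lines: hvy txm fkzsb gfr pejy tfshf ewk xvzq
Hunk 3: at line 2 remove [gfr,pejy,tfshf] add [jimun,davqq] -> 7 lines: hvy txm fkzsb jimun davqq ewk xvzq
Hunk 4: at line 4 remove [davqq] add [pih,teyqb] -> 8 lines: hvy txm fkzsb jimun pih teyqb ewk xvzq
Hunk 5: at line 4 remove [pih,teyqb,ewk] add [qtdca,rwd,balgt] -> 8 lines: hvy txm fkzsb jimun qtdca rwd balgt xvzq
Hunk 6: at line 1 remove [fkzsb,jimun,qtdca] add [ajc,yyztv,dfx] -> 8 lines: hvy txm ajc yyztv dfx rwd balgt xvzq
Hunk 7: at line 1 remove [ajc,yyztv] add [gbe] -> 7 lines: hvy txm gbe dfx rwd balgt xvzq
Final line count: 7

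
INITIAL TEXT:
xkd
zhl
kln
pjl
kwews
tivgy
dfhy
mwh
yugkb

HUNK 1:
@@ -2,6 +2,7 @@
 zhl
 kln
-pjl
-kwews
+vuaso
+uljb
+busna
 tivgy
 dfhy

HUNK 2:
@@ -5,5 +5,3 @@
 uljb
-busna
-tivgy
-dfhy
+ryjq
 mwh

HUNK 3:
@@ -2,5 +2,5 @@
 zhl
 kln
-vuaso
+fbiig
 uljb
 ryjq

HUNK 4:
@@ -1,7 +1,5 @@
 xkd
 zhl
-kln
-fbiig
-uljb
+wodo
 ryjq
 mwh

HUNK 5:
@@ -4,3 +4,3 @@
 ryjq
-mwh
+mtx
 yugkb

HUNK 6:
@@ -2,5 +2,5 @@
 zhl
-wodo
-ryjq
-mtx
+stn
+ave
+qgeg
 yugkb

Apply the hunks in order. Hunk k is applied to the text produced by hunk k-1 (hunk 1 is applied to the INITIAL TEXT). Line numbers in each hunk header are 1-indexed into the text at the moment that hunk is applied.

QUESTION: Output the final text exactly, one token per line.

Hunk 1: at line 2 remove [pjl,kwews] add [vuaso,uljb,busna] -> 10 lines: xkd zhl kln vuaso uljb busna tivgy dfhy mwh yugkb
Hunk 2: at line 5 remove [busna,tivgy,dfhy] add [ryjq] -> 8 lines: xkd zhl kln vuaso uljb ryjq mwh yugkb
Hunk 3: at line 2 remove [vuaso] add [fbiig] -> 8 lines: xkd zhl kln fbiig uljb ryjq mwh yugkb
Hunk 4: at line 1 remove [kln,fbiig,uljb] add [wodo] -> 6 lines: xkd zhl wodo ryjq mwh yugkb
Hunk 5: at line 4 remove [mwh] add [mtx] -> 6 lines: xkd zhl wodo ryjq mtx yugkb
Hunk 6: at line 2 remove [wodo,ryjq,mtx] add [stn,ave,qgeg] -> 6 lines: xkd zhl stn ave qgeg yugkb

Answer: xkd
zhl
stn
ave
qgeg
yugkb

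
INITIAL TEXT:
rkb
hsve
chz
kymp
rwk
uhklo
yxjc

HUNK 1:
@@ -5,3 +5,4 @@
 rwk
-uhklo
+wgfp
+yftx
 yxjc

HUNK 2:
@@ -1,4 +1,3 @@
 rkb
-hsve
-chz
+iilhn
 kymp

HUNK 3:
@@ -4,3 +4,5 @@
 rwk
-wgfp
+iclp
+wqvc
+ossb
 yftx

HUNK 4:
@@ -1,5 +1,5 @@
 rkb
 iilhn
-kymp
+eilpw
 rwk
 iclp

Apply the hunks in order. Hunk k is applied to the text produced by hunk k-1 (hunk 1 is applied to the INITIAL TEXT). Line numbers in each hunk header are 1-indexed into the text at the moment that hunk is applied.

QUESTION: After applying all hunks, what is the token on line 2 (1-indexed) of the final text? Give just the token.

Answer: iilhn

Derivation:
Hunk 1: at line 5 remove [uhklo] add [wgfp,yftx] -> 8 lines: rkb hsve chz kymp rwk wgfp yftx yxjc
Hunk 2: at line 1 remove [hsve,chz] add [iilhn] -> 7 lines: rkb iilhn kymp rwk wgfp yftx yxjc
Hunk 3: at line 4 remove [wgfp] add [iclp,wqvc,ossb] -> 9 lines: rkb iilhn kymp rwk iclp wqvc ossb yftx yxjc
Hunk 4: at line 1 remove [kymp] add [eilpw] -> 9 lines: rkb iilhn eilpw rwk iclp wqvc ossb yftx yxjc
Final line 2: iilhn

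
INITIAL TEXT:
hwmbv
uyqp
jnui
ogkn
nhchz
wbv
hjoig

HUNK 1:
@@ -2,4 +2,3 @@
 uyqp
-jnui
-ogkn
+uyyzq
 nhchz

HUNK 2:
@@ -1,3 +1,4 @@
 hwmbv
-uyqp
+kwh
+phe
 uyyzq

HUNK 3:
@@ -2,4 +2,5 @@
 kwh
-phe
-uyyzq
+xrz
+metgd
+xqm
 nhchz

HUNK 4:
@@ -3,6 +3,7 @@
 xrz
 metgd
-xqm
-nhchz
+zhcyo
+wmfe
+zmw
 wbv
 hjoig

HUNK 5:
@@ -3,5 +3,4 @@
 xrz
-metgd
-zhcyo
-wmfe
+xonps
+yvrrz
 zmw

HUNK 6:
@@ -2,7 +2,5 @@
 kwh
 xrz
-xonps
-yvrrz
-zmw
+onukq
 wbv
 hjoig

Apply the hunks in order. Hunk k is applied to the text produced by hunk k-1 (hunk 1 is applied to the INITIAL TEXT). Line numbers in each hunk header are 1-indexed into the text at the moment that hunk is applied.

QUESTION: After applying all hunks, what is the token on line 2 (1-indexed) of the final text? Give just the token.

Hunk 1: at line 2 remove [jnui,ogkn] add [uyyzq] -> 6 lines: hwmbv uyqp uyyzq nhchz wbv hjoig
Hunk 2: at line 1 remove [uyqp] add [kwh,phe] -> 7 lines: hwmbv kwh phe uyyzq nhchz wbv hjoig
Hunk 3: at line 2 remove [phe,uyyzq] add [xrz,metgd,xqm] -> 8 lines: hwmbv kwh xrz metgd xqm nhchz wbv hjoig
Hunk 4: at line 3 remove [xqm,nhchz] add [zhcyo,wmfe,zmw] -> 9 lines: hwmbv kwh xrz metgd zhcyo wmfe zmw wbv hjoig
Hunk 5: at line 3 remove [metgd,zhcyo,wmfe] add [xonps,yvrrz] -> 8 lines: hwmbv kwh xrz xonps yvrrz zmw wbv hjoig
Hunk 6: at line 2 remove [xonps,yvrrz,zmw] add [onukq] -> 6 lines: hwmbv kwh xrz onukq wbv hjoig
Final line 2: kwh

Answer: kwh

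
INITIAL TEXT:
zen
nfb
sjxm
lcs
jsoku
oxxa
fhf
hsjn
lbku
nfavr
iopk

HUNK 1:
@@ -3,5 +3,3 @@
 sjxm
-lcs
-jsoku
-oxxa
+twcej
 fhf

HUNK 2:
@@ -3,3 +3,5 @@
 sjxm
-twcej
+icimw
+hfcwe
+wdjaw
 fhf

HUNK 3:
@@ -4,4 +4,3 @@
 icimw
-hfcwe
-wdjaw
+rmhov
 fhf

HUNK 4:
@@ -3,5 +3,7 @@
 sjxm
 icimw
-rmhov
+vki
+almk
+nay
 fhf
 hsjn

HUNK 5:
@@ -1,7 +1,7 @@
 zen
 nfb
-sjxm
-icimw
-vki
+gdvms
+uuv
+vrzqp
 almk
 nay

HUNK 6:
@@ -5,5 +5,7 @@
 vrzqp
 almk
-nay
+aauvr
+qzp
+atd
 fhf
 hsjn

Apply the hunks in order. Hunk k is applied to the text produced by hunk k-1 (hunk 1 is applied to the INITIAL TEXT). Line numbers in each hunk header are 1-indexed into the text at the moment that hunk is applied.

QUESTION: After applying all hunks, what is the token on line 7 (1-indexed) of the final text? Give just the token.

Hunk 1: at line 3 remove [lcs,jsoku,oxxa] add [twcej] -> 9 lines: zen nfb sjxm twcej fhf hsjn lbku nfavr iopk
Hunk 2: at line 3 remove [twcej] add [icimw,hfcwe,wdjaw] -> 11 lines: zen nfb sjxm icimw hfcwe wdjaw fhf hsjn lbku nfavr iopk
Hunk 3: at line 4 remove [hfcwe,wdjaw] add [rmhov] -> 10 lines: zen nfb sjxm icimw rmhov fhf hsjn lbku nfavr iopk
Hunk 4: at line 3 remove [rmhov] add [vki,almk,nay] -> 12 lines: zen nfb sjxm icimw vki almk nay fhf hsjn lbku nfavr iopk
Hunk 5: at line 1 remove [sjxm,icimw,vki] add [gdvms,uuv,vrzqp] -> 12 lines: zen nfb gdvms uuv vrzqp almk nay fhf hsjn lbku nfavr iopk
Hunk 6: at line 5 remove [nay] add [aauvr,qzp,atd] -> 14 lines: zen nfb gdvms uuv vrzqp almk aauvr qzp atd fhf hsjn lbku nfavr iopk
Final line 7: aauvr

Answer: aauvr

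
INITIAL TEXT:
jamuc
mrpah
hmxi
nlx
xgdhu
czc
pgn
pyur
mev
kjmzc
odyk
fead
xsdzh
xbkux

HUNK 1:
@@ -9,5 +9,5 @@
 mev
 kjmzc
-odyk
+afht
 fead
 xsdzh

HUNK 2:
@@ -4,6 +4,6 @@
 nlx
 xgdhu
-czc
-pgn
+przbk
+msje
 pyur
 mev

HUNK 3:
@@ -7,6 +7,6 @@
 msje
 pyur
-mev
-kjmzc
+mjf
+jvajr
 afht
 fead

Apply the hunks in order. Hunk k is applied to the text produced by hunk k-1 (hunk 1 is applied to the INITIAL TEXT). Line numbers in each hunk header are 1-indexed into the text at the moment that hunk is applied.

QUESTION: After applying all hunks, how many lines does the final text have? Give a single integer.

Answer: 14

Derivation:
Hunk 1: at line 9 remove [odyk] add [afht] -> 14 lines: jamuc mrpah hmxi nlx xgdhu czc pgn pyur mev kjmzc afht fead xsdzh xbkux
Hunk 2: at line 4 remove [czc,pgn] add [przbk,msje] -> 14 lines: jamuc mrpah hmxi nlx xgdhu przbk msje pyur mev kjmzc afht fead xsdzh xbkux
Hunk 3: at line 7 remove [mev,kjmzc] add [mjf,jvajr] -> 14 lines: jamuc mrpah hmxi nlx xgdhu przbk msje pyur mjf jvajr afht fead xsdzh xbkux
Final line count: 14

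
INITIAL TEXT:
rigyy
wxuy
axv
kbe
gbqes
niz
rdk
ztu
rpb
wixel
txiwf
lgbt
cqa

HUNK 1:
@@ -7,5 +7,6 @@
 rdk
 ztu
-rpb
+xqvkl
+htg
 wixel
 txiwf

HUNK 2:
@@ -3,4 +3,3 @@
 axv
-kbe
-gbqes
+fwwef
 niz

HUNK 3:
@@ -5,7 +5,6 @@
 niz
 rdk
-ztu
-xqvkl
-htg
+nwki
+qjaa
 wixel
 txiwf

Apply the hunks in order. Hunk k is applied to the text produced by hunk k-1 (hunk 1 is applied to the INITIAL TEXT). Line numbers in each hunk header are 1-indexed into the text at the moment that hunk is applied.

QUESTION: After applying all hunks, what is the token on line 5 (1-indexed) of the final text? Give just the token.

Hunk 1: at line 7 remove [rpb] add [xqvkl,htg] -> 14 lines: rigyy wxuy axv kbe gbqes niz rdk ztu xqvkl htg wixel txiwf lgbt cqa
Hunk 2: at line 3 remove [kbe,gbqes] add [fwwef] -> 13 lines: rigyy wxuy axv fwwef niz rdk ztu xqvkl htg wixel txiwf lgbt cqa
Hunk 3: at line 5 remove [ztu,xqvkl,htg] add [nwki,qjaa] -> 12 lines: rigyy wxuy axv fwwef niz rdk nwki qjaa wixel txiwf lgbt cqa
Final line 5: niz

Answer: niz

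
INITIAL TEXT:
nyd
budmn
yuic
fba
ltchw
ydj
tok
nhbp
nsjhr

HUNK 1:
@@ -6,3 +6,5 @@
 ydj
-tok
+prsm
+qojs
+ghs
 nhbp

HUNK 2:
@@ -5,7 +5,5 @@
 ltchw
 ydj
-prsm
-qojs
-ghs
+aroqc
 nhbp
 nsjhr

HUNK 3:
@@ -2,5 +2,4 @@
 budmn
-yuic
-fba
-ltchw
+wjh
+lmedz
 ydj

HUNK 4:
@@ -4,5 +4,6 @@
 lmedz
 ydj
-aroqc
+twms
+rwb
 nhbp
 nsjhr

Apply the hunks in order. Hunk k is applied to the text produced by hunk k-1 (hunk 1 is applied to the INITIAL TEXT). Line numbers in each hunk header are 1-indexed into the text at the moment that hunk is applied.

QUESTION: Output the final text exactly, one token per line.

Answer: nyd
budmn
wjh
lmedz
ydj
twms
rwb
nhbp
nsjhr

Derivation:
Hunk 1: at line 6 remove [tok] add [prsm,qojs,ghs] -> 11 lines: nyd budmn yuic fba ltchw ydj prsm qojs ghs nhbp nsjhr
Hunk 2: at line 5 remove [prsm,qojs,ghs] add [aroqc] -> 9 lines: nyd budmn yuic fba ltchw ydj aroqc nhbp nsjhr
Hunk 3: at line 2 remove [yuic,fba,ltchw] add [wjh,lmedz] -> 8 lines: nyd budmn wjh lmedz ydj aroqc nhbp nsjhr
Hunk 4: at line 4 remove [aroqc] add [twms,rwb] -> 9 lines: nyd budmn wjh lmedz ydj twms rwb nhbp nsjhr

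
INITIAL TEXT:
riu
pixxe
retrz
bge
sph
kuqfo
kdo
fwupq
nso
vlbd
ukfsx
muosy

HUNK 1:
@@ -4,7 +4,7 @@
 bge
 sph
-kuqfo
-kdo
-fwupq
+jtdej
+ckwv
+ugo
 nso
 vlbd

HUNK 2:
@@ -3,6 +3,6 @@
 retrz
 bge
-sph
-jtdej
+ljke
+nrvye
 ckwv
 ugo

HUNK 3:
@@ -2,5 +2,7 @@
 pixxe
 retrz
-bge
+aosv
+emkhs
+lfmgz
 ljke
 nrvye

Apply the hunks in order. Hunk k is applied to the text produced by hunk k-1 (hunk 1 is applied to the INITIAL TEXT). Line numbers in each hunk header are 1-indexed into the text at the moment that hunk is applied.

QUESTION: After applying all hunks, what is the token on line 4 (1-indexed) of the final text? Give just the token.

Answer: aosv

Derivation:
Hunk 1: at line 4 remove [kuqfo,kdo,fwupq] add [jtdej,ckwv,ugo] -> 12 lines: riu pixxe retrz bge sph jtdej ckwv ugo nso vlbd ukfsx muosy
Hunk 2: at line 3 remove [sph,jtdej] add [ljke,nrvye] -> 12 lines: riu pixxe retrz bge ljke nrvye ckwv ugo nso vlbd ukfsx muosy
Hunk 3: at line 2 remove [bge] add [aosv,emkhs,lfmgz] -> 14 lines: riu pixxe retrz aosv emkhs lfmgz ljke nrvye ckwv ugo nso vlbd ukfsx muosy
Final line 4: aosv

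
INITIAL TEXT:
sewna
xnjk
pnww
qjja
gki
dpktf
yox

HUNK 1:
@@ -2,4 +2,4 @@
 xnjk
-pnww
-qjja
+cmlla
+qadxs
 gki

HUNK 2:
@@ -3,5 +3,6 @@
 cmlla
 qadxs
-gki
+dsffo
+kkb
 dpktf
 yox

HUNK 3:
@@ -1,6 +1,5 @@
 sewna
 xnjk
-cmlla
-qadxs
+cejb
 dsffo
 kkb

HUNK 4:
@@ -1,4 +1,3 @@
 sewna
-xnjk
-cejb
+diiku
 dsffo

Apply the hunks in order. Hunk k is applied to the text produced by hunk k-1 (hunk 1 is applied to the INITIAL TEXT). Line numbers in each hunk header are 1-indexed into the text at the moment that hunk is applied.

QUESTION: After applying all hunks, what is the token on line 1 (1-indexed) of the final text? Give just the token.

Answer: sewna

Derivation:
Hunk 1: at line 2 remove [pnww,qjja] add [cmlla,qadxs] -> 7 lines: sewna xnjk cmlla qadxs gki dpktf yox
Hunk 2: at line 3 remove [gki] add [dsffo,kkb] -> 8 lines: sewna xnjk cmlla qadxs dsffo kkb dpktf yox
Hunk 3: at line 1 remove [cmlla,qadxs] add [cejb] -> 7 lines: sewna xnjk cejb dsffo kkb dpktf yox
Hunk 4: at line 1 remove [xnjk,cejb] add [diiku] -> 6 lines: sewna diiku dsffo kkb dpktf yox
Final line 1: sewna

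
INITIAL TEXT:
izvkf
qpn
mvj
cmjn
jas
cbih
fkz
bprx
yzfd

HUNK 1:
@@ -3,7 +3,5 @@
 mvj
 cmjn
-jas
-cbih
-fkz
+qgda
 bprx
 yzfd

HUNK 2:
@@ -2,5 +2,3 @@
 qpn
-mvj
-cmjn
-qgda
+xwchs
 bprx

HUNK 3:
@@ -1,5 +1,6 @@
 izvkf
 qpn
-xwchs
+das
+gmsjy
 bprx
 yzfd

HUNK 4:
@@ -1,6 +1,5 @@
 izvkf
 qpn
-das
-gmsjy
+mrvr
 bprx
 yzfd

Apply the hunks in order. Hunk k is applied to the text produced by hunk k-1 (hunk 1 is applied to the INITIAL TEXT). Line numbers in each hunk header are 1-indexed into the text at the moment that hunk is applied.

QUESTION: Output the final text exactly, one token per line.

Answer: izvkf
qpn
mrvr
bprx
yzfd

Derivation:
Hunk 1: at line 3 remove [jas,cbih,fkz] add [qgda] -> 7 lines: izvkf qpn mvj cmjn qgda bprx yzfd
Hunk 2: at line 2 remove [mvj,cmjn,qgda] add [xwchs] -> 5 lines: izvkf qpn xwchs bprx yzfd
Hunk 3: at line 1 remove [xwchs] add [das,gmsjy] -> 6 lines: izvkf qpn das gmsjy bprx yzfd
Hunk 4: at line 1 remove [das,gmsjy] add [mrvr] -> 5 lines: izvkf qpn mrvr bprx yzfd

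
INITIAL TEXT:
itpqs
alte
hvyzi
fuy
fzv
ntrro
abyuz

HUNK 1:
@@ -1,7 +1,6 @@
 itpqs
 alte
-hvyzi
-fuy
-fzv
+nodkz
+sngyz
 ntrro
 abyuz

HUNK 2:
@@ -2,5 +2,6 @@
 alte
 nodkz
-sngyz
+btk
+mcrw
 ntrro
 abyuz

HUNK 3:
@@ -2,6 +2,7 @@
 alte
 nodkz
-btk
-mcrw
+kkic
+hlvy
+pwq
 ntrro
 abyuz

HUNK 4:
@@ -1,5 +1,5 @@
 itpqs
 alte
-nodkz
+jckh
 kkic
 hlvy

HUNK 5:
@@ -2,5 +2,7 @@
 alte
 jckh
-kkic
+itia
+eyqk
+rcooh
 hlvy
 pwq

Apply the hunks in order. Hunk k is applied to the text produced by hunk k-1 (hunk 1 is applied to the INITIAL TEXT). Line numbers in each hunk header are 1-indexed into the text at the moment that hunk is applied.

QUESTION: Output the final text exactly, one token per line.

Hunk 1: at line 1 remove [hvyzi,fuy,fzv] add [nodkz,sngyz] -> 6 lines: itpqs alte nodkz sngyz ntrro abyuz
Hunk 2: at line 2 remove [sngyz] add [btk,mcrw] -> 7 lines: itpqs alte nodkz btk mcrw ntrro abyuz
Hunk 3: at line 2 remove [btk,mcrw] add [kkic,hlvy,pwq] -> 8 lines: itpqs alte nodkz kkic hlvy pwq ntrro abyuz
Hunk 4: at line 1 remove [nodkz] add [jckh] -> 8 lines: itpqs alte jckh kkic hlvy pwq ntrro abyuz
Hunk 5: at line 2 remove [kkic] add [itia,eyqk,rcooh] -> 10 lines: itpqs alte jckh itia eyqk rcooh hlvy pwq ntrro abyuz

Answer: itpqs
alte
jckh
itia
eyqk
rcooh
hlvy
pwq
ntrro
abyuz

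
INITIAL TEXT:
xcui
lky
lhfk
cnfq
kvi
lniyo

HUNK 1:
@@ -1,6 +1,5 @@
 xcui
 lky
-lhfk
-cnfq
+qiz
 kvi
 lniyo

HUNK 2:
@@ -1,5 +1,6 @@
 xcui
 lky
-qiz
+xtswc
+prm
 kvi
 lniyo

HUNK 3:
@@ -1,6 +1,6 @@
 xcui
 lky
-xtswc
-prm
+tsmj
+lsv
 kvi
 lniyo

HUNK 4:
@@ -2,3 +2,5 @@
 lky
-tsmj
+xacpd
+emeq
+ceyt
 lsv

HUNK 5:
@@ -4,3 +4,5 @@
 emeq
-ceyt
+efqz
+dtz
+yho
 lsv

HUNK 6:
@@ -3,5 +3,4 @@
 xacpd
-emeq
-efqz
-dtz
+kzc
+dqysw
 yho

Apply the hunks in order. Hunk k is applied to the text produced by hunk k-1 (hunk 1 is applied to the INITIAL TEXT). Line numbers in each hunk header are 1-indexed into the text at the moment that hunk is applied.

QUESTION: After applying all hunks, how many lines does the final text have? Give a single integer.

Hunk 1: at line 1 remove [lhfk,cnfq] add [qiz] -> 5 lines: xcui lky qiz kvi lniyo
Hunk 2: at line 1 remove [qiz] add [xtswc,prm] -> 6 lines: xcui lky xtswc prm kvi lniyo
Hunk 3: at line 1 remove [xtswc,prm] add [tsmj,lsv] -> 6 lines: xcui lky tsmj lsv kvi lniyo
Hunk 4: at line 2 remove [tsmj] add [xacpd,emeq,ceyt] -> 8 lines: xcui lky xacpd emeq ceyt lsv kvi lniyo
Hunk 5: at line 4 remove [ceyt] add [efqz,dtz,yho] -> 10 lines: xcui lky xacpd emeq efqz dtz yho lsv kvi lniyo
Hunk 6: at line 3 remove [emeq,efqz,dtz] add [kzc,dqysw] -> 9 lines: xcui lky xacpd kzc dqysw yho lsv kvi lniyo
Final line count: 9

Answer: 9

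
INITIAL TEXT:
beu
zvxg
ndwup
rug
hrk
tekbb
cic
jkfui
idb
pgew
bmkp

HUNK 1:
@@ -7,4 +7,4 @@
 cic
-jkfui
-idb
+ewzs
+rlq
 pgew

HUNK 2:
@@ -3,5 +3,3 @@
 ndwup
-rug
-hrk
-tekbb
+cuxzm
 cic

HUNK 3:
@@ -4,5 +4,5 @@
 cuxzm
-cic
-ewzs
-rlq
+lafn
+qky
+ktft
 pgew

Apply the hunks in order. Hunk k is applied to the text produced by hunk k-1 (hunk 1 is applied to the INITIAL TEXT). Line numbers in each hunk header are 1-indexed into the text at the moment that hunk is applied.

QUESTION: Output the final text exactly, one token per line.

Answer: beu
zvxg
ndwup
cuxzm
lafn
qky
ktft
pgew
bmkp

Derivation:
Hunk 1: at line 7 remove [jkfui,idb] add [ewzs,rlq] -> 11 lines: beu zvxg ndwup rug hrk tekbb cic ewzs rlq pgew bmkp
Hunk 2: at line 3 remove [rug,hrk,tekbb] add [cuxzm] -> 9 lines: beu zvxg ndwup cuxzm cic ewzs rlq pgew bmkp
Hunk 3: at line 4 remove [cic,ewzs,rlq] add [lafn,qky,ktft] -> 9 lines: beu zvxg ndwup cuxzm lafn qky ktft pgew bmkp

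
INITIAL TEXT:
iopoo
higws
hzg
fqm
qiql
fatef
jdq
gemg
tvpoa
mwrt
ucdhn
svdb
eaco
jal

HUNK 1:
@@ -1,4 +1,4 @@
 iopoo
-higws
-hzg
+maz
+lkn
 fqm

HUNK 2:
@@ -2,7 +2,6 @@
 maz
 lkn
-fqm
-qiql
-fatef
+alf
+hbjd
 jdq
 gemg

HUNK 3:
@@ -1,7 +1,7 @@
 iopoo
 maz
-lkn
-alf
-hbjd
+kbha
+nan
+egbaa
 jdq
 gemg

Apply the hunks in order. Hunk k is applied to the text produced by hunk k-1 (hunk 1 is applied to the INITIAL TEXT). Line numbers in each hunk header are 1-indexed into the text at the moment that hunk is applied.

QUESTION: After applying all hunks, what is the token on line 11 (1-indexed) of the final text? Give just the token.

Hunk 1: at line 1 remove [higws,hzg] add [maz,lkn] -> 14 lines: iopoo maz lkn fqm qiql fatef jdq gemg tvpoa mwrt ucdhn svdb eaco jal
Hunk 2: at line 2 remove [fqm,qiql,fatef] add [alf,hbjd] -> 13 lines: iopoo maz lkn alf hbjd jdq gemg tvpoa mwrt ucdhn svdb eaco jal
Hunk 3: at line 1 remove [lkn,alf,hbjd] add [kbha,nan,egbaa] -> 13 lines: iopoo maz kbha nan egbaa jdq gemg tvpoa mwrt ucdhn svdb eaco jal
Final line 11: svdb

Answer: svdb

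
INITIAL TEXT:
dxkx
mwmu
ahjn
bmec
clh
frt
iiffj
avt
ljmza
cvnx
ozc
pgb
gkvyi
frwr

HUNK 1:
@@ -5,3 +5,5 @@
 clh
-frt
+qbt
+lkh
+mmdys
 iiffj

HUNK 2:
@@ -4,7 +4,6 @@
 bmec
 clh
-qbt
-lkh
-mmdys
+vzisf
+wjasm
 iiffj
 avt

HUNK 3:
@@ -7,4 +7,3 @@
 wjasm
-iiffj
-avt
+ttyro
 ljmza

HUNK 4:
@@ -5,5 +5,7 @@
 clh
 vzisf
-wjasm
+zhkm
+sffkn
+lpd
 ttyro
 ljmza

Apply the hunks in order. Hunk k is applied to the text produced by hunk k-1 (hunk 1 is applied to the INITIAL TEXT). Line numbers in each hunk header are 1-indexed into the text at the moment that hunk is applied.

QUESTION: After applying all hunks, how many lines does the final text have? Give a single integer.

Answer: 16

Derivation:
Hunk 1: at line 5 remove [frt] add [qbt,lkh,mmdys] -> 16 lines: dxkx mwmu ahjn bmec clh qbt lkh mmdys iiffj avt ljmza cvnx ozc pgb gkvyi frwr
Hunk 2: at line 4 remove [qbt,lkh,mmdys] add [vzisf,wjasm] -> 15 lines: dxkx mwmu ahjn bmec clh vzisf wjasm iiffj avt ljmza cvnx ozc pgb gkvyi frwr
Hunk 3: at line 7 remove [iiffj,avt] add [ttyro] -> 14 lines: dxkx mwmu ahjn bmec clh vzisf wjasm ttyro ljmza cvnx ozc pgb gkvyi frwr
Hunk 4: at line 5 remove [wjasm] add [zhkm,sffkn,lpd] -> 16 lines: dxkx mwmu ahjn bmec clh vzisf zhkm sffkn lpd ttyro ljmza cvnx ozc pgb gkvyi frwr
Final line count: 16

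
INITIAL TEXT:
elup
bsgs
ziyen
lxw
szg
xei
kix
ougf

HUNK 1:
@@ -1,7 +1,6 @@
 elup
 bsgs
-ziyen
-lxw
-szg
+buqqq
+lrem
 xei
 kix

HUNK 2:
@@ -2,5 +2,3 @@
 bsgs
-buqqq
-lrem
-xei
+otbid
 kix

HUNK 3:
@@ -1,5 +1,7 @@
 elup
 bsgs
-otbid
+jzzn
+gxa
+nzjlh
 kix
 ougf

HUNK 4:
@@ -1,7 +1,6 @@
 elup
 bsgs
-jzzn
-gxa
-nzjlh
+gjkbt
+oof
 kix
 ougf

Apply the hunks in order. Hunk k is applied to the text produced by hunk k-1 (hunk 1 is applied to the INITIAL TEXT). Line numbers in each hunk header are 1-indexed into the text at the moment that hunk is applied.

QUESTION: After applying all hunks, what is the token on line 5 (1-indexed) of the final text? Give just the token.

Answer: kix

Derivation:
Hunk 1: at line 1 remove [ziyen,lxw,szg] add [buqqq,lrem] -> 7 lines: elup bsgs buqqq lrem xei kix ougf
Hunk 2: at line 2 remove [buqqq,lrem,xei] add [otbid] -> 5 lines: elup bsgs otbid kix ougf
Hunk 3: at line 1 remove [otbid] add [jzzn,gxa,nzjlh] -> 7 lines: elup bsgs jzzn gxa nzjlh kix ougf
Hunk 4: at line 1 remove [jzzn,gxa,nzjlh] add [gjkbt,oof] -> 6 lines: elup bsgs gjkbt oof kix ougf
Final line 5: kix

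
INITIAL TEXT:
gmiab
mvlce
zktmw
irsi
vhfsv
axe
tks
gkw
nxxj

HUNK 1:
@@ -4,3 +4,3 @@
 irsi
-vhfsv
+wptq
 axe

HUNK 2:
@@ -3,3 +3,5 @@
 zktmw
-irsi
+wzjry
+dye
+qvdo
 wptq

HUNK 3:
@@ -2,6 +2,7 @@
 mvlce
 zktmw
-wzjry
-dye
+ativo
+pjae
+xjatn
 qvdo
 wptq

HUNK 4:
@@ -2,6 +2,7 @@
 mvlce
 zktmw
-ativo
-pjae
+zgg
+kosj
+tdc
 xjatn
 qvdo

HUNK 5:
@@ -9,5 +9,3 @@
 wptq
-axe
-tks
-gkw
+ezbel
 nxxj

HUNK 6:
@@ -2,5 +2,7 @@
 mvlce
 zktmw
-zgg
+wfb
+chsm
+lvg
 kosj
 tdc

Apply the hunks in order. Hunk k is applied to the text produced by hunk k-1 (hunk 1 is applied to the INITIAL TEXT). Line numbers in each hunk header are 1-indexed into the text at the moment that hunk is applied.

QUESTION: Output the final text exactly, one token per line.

Answer: gmiab
mvlce
zktmw
wfb
chsm
lvg
kosj
tdc
xjatn
qvdo
wptq
ezbel
nxxj

Derivation:
Hunk 1: at line 4 remove [vhfsv] add [wptq] -> 9 lines: gmiab mvlce zktmw irsi wptq axe tks gkw nxxj
Hunk 2: at line 3 remove [irsi] add [wzjry,dye,qvdo] -> 11 lines: gmiab mvlce zktmw wzjry dye qvdo wptq axe tks gkw nxxj
Hunk 3: at line 2 remove [wzjry,dye] add [ativo,pjae,xjatn] -> 12 lines: gmiab mvlce zktmw ativo pjae xjatn qvdo wptq axe tks gkw nxxj
Hunk 4: at line 2 remove [ativo,pjae] add [zgg,kosj,tdc] -> 13 lines: gmiab mvlce zktmw zgg kosj tdc xjatn qvdo wptq axe tks gkw nxxj
Hunk 5: at line 9 remove [axe,tks,gkw] add [ezbel] -> 11 lines: gmiab mvlce zktmw zgg kosj tdc xjatn qvdo wptq ezbel nxxj
Hunk 6: at line 2 remove [zgg] add [wfb,chsm,lvg] -> 13 lines: gmiab mvlce zktmw wfb chsm lvg kosj tdc xjatn qvdo wptq ezbel nxxj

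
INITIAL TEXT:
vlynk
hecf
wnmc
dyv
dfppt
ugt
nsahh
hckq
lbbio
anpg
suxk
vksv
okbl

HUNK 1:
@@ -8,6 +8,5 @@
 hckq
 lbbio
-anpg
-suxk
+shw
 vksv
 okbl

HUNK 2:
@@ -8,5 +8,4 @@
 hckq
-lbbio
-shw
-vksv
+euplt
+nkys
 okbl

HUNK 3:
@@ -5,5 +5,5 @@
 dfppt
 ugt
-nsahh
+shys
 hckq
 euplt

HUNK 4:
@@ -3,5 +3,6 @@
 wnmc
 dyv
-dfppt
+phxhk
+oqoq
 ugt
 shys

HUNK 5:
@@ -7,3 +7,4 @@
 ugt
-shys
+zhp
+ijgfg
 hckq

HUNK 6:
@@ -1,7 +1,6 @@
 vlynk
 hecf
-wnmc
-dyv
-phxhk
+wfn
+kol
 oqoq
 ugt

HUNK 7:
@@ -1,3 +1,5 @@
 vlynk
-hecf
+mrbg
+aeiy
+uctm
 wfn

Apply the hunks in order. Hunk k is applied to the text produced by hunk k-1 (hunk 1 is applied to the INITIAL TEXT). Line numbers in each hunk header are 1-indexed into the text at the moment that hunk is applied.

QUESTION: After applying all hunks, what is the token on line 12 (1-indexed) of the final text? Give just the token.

Hunk 1: at line 8 remove [anpg,suxk] add [shw] -> 12 lines: vlynk hecf wnmc dyv dfppt ugt nsahh hckq lbbio shw vksv okbl
Hunk 2: at line 8 remove [lbbio,shw,vksv] add [euplt,nkys] -> 11 lines: vlynk hecf wnmc dyv dfppt ugt nsahh hckq euplt nkys okbl
Hunk 3: at line 5 remove [nsahh] add [shys] -> 11 lines: vlynk hecf wnmc dyv dfppt ugt shys hckq euplt nkys okbl
Hunk 4: at line 3 remove [dfppt] add [phxhk,oqoq] -> 12 lines: vlynk hecf wnmc dyv phxhk oqoq ugt shys hckq euplt nkys okbl
Hunk 5: at line 7 remove [shys] add [zhp,ijgfg] -> 13 lines: vlynk hecf wnmc dyv phxhk oqoq ugt zhp ijgfg hckq euplt nkys okbl
Hunk 6: at line 1 remove [wnmc,dyv,phxhk] add [wfn,kol] -> 12 lines: vlynk hecf wfn kol oqoq ugt zhp ijgfg hckq euplt nkys okbl
Hunk 7: at line 1 remove [hecf] add [mrbg,aeiy,uctm] -> 14 lines: vlynk mrbg aeiy uctm wfn kol oqoq ugt zhp ijgfg hckq euplt nkys okbl
Final line 12: euplt

Answer: euplt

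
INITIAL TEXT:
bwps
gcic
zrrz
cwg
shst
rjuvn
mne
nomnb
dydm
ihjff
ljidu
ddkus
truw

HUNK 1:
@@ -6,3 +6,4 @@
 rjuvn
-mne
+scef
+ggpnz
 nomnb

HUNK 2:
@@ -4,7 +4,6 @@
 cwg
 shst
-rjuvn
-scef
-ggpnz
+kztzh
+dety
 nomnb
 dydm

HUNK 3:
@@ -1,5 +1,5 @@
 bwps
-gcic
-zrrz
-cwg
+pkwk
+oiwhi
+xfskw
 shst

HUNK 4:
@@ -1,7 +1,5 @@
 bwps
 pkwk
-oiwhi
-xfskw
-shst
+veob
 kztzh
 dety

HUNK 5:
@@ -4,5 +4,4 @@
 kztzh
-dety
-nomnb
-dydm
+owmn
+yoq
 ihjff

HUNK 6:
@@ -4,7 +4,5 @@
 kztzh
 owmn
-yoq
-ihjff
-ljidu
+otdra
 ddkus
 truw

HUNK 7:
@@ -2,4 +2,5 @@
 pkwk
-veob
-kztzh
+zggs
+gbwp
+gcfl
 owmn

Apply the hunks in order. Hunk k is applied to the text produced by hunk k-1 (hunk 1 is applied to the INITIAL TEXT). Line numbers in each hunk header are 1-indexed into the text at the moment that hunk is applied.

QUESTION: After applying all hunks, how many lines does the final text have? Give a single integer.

Answer: 9

Derivation:
Hunk 1: at line 6 remove [mne] add [scef,ggpnz] -> 14 lines: bwps gcic zrrz cwg shst rjuvn scef ggpnz nomnb dydm ihjff ljidu ddkus truw
Hunk 2: at line 4 remove [rjuvn,scef,ggpnz] add [kztzh,dety] -> 13 lines: bwps gcic zrrz cwg shst kztzh dety nomnb dydm ihjff ljidu ddkus truw
Hunk 3: at line 1 remove [gcic,zrrz,cwg] add [pkwk,oiwhi,xfskw] -> 13 lines: bwps pkwk oiwhi xfskw shst kztzh dety nomnb dydm ihjff ljidu ddkus truw
Hunk 4: at line 1 remove [oiwhi,xfskw,shst] add [veob] -> 11 lines: bwps pkwk veob kztzh dety nomnb dydm ihjff ljidu ddkus truw
Hunk 5: at line 4 remove [dety,nomnb,dydm] add [owmn,yoq] -> 10 lines: bwps pkwk veob kztzh owmn yoq ihjff ljidu ddkus truw
Hunk 6: at line 4 remove [yoq,ihjff,ljidu] add [otdra] -> 8 lines: bwps pkwk veob kztzh owmn otdra ddkus truw
Hunk 7: at line 2 remove [veob,kztzh] add [zggs,gbwp,gcfl] -> 9 lines: bwps pkwk zggs gbwp gcfl owmn otdra ddkus truw
Final line count: 9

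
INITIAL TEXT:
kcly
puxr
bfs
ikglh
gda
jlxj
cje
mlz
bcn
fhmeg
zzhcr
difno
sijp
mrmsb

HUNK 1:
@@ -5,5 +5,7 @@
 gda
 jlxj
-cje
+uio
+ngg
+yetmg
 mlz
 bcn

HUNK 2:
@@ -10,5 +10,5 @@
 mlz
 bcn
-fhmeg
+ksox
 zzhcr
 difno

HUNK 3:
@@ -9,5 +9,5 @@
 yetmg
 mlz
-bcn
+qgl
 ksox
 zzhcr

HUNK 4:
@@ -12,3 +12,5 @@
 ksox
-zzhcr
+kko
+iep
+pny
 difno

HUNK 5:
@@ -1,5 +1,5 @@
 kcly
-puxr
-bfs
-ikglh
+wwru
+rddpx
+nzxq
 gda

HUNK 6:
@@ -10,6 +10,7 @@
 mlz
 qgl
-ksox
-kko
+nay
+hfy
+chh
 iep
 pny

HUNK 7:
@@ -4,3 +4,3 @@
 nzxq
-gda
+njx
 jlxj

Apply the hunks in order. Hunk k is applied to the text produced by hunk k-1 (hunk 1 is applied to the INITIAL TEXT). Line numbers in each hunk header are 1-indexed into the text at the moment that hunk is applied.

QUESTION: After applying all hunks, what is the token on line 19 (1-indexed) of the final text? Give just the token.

Hunk 1: at line 5 remove [cje] add [uio,ngg,yetmg] -> 16 lines: kcly puxr bfs ikglh gda jlxj uio ngg yetmg mlz bcn fhmeg zzhcr difno sijp mrmsb
Hunk 2: at line 10 remove [fhmeg] add [ksox] -> 16 lines: kcly puxr bfs ikglh gda jlxj uio ngg yetmg mlz bcn ksox zzhcr difno sijp mrmsb
Hunk 3: at line 9 remove [bcn] add [qgl] -> 16 lines: kcly puxr bfs ikglh gda jlxj uio ngg yetmg mlz qgl ksox zzhcr difno sijp mrmsb
Hunk 4: at line 12 remove [zzhcr] add [kko,iep,pny] -> 18 lines: kcly puxr bfs ikglh gda jlxj uio ngg yetmg mlz qgl ksox kko iep pny difno sijp mrmsb
Hunk 5: at line 1 remove [puxr,bfs,ikglh] add [wwru,rddpx,nzxq] -> 18 lines: kcly wwru rddpx nzxq gda jlxj uio ngg yetmg mlz qgl ksox kko iep pny difno sijp mrmsb
Hunk 6: at line 10 remove [ksox,kko] add [nay,hfy,chh] -> 19 lines: kcly wwru rddpx nzxq gda jlxj uio ngg yetmg mlz qgl nay hfy chh iep pny difno sijp mrmsb
Hunk 7: at line 4 remove [gda] add [njx] -> 19 lines: kcly wwru rddpx nzxq njx jlxj uio ngg yetmg mlz qgl nay hfy chh iep pny difno sijp mrmsb
Final line 19: mrmsb

Answer: mrmsb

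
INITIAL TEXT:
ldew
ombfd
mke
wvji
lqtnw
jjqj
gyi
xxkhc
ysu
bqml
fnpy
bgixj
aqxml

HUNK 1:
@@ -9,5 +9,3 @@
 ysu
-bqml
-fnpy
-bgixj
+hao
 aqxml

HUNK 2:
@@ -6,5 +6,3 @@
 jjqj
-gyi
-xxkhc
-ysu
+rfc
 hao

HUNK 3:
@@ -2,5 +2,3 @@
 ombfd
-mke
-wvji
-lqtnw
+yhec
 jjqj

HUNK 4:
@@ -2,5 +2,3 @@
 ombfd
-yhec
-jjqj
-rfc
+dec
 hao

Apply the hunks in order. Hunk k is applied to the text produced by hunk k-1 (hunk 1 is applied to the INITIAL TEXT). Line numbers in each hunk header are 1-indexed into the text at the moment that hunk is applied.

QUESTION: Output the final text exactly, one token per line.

Answer: ldew
ombfd
dec
hao
aqxml

Derivation:
Hunk 1: at line 9 remove [bqml,fnpy,bgixj] add [hao] -> 11 lines: ldew ombfd mke wvji lqtnw jjqj gyi xxkhc ysu hao aqxml
Hunk 2: at line 6 remove [gyi,xxkhc,ysu] add [rfc] -> 9 lines: ldew ombfd mke wvji lqtnw jjqj rfc hao aqxml
Hunk 3: at line 2 remove [mke,wvji,lqtnw] add [yhec] -> 7 lines: ldew ombfd yhec jjqj rfc hao aqxml
Hunk 4: at line 2 remove [yhec,jjqj,rfc] add [dec] -> 5 lines: ldew ombfd dec hao aqxml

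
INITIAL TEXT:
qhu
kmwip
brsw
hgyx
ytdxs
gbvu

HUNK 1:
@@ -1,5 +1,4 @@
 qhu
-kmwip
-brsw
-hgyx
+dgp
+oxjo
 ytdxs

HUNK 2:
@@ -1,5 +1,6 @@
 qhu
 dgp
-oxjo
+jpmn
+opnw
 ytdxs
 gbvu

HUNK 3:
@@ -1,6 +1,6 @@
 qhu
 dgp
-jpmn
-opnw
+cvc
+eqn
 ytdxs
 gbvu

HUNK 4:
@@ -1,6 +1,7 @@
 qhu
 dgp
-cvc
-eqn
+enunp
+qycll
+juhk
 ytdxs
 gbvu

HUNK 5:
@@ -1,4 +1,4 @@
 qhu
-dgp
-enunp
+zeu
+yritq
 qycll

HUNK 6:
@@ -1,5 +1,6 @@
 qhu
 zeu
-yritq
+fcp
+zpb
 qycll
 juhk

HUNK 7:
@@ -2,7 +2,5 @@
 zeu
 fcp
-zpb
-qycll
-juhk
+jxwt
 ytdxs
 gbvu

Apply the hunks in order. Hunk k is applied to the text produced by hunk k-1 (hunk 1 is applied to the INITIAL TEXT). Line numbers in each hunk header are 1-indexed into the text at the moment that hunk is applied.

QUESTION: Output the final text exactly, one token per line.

Hunk 1: at line 1 remove [kmwip,brsw,hgyx] add [dgp,oxjo] -> 5 lines: qhu dgp oxjo ytdxs gbvu
Hunk 2: at line 1 remove [oxjo] add [jpmn,opnw] -> 6 lines: qhu dgp jpmn opnw ytdxs gbvu
Hunk 3: at line 1 remove [jpmn,opnw] add [cvc,eqn] -> 6 lines: qhu dgp cvc eqn ytdxs gbvu
Hunk 4: at line 1 remove [cvc,eqn] add [enunp,qycll,juhk] -> 7 lines: qhu dgp enunp qycll juhk ytdxs gbvu
Hunk 5: at line 1 remove [dgp,enunp] add [zeu,yritq] -> 7 lines: qhu zeu yritq qycll juhk ytdxs gbvu
Hunk 6: at line 1 remove [yritq] add [fcp,zpb] -> 8 lines: qhu zeu fcp zpb qycll juhk ytdxs gbvu
Hunk 7: at line 2 remove [zpb,qycll,juhk] add [jxwt] -> 6 lines: qhu zeu fcp jxwt ytdxs gbvu

Answer: qhu
zeu
fcp
jxwt
ytdxs
gbvu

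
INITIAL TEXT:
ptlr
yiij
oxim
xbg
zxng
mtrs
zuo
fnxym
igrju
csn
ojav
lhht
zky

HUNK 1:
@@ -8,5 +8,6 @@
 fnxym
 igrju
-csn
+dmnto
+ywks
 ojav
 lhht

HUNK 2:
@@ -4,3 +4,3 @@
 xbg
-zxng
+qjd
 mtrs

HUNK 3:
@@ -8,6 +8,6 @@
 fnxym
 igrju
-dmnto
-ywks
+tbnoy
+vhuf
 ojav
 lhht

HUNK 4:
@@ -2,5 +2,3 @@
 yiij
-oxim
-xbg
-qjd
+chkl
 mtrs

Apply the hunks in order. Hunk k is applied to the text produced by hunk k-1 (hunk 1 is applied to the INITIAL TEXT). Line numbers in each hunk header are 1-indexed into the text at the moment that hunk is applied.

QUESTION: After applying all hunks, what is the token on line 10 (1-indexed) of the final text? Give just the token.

Hunk 1: at line 8 remove [csn] add [dmnto,ywks] -> 14 lines: ptlr yiij oxim xbg zxng mtrs zuo fnxym igrju dmnto ywks ojav lhht zky
Hunk 2: at line 4 remove [zxng] add [qjd] -> 14 lines: ptlr yiij oxim xbg qjd mtrs zuo fnxym igrju dmnto ywks ojav lhht zky
Hunk 3: at line 8 remove [dmnto,ywks] add [tbnoy,vhuf] -> 14 lines: ptlr yiij oxim xbg qjd mtrs zuo fnxym igrju tbnoy vhuf ojav lhht zky
Hunk 4: at line 2 remove [oxim,xbg,qjd] add [chkl] -> 12 lines: ptlr yiij chkl mtrs zuo fnxym igrju tbnoy vhuf ojav lhht zky
Final line 10: ojav

Answer: ojav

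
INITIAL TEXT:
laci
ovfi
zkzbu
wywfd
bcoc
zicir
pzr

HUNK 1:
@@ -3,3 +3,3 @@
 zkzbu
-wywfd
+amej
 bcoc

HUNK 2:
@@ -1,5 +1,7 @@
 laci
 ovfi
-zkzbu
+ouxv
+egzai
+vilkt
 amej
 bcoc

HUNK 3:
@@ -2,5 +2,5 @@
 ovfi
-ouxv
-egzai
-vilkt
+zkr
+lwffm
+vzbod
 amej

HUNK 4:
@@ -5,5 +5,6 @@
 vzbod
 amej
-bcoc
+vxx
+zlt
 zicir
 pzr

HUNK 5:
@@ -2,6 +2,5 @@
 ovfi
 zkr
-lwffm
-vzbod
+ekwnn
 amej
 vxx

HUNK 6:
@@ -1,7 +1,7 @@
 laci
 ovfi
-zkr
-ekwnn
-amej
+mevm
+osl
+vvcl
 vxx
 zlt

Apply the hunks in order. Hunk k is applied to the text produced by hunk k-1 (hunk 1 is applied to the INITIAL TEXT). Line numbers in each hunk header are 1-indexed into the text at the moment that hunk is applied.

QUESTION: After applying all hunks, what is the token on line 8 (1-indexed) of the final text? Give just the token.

Hunk 1: at line 3 remove [wywfd] add [amej] -> 7 lines: laci ovfi zkzbu amej bcoc zicir pzr
Hunk 2: at line 1 remove [zkzbu] add [ouxv,egzai,vilkt] -> 9 lines: laci ovfi ouxv egzai vilkt amej bcoc zicir pzr
Hunk 3: at line 2 remove [ouxv,egzai,vilkt] add [zkr,lwffm,vzbod] -> 9 lines: laci ovfi zkr lwffm vzbod amej bcoc zicir pzr
Hunk 4: at line 5 remove [bcoc] add [vxx,zlt] -> 10 lines: laci ovfi zkr lwffm vzbod amej vxx zlt zicir pzr
Hunk 5: at line 2 remove [lwffm,vzbod] add [ekwnn] -> 9 lines: laci ovfi zkr ekwnn amej vxx zlt zicir pzr
Hunk 6: at line 1 remove [zkr,ekwnn,amej] add [mevm,osl,vvcl] -> 9 lines: laci ovfi mevm osl vvcl vxx zlt zicir pzr
Final line 8: zicir

Answer: zicir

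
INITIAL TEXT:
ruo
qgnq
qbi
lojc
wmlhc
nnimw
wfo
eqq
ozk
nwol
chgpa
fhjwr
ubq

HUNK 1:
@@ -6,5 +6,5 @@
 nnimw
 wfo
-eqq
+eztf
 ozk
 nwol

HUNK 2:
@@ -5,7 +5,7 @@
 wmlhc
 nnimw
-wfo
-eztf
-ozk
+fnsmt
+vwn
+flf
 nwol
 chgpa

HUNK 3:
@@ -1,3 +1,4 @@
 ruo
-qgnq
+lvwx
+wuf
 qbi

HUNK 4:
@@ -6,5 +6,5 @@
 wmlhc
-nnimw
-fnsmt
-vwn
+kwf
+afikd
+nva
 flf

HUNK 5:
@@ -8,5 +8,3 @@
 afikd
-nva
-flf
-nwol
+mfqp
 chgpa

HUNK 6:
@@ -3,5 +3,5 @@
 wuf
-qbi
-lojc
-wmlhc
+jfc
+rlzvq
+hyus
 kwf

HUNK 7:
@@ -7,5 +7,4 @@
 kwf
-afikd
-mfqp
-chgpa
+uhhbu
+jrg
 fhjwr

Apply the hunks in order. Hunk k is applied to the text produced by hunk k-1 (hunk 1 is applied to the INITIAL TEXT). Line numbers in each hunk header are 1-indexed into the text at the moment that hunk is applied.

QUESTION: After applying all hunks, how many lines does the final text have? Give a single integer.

Answer: 11

Derivation:
Hunk 1: at line 6 remove [eqq] add [eztf] -> 13 lines: ruo qgnq qbi lojc wmlhc nnimw wfo eztf ozk nwol chgpa fhjwr ubq
Hunk 2: at line 5 remove [wfo,eztf,ozk] add [fnsmt,vwn,flf] -> 13 lines: ruo qgnq qbi lojc wmlhc nnimw fnsmt vwn flf nwol chgpa fhjwr ubq
Hunk 3: at line 1 remove [qgnq] add [lvwx,wuf] -> 14 lines: ruo lvwx wuf qbi lojc wmlhc nnimw fnsmt vwn flf nwol chgpa fhjwr ubq
Hunk 4: at line 6 remove [nnimw,fnsmt,vwn] add [kwf,afikd,nva] -> 14 lines: ruo lvwx wuf qbi lojc wmlhc kwf afikd nva flf nwol chgpa fhjwr ubq
Hunk 5: at line 8 remove [nva,flf,nwol] add [mfqp] -> 12 lines: ruo lvwx wuf qbi lojc wmlhc kwf afikd mfqp chgpa fhjwr ubq
Hunk 6: at line 3 remove [qbi,lojc,wmlhc] add [jfc,rlzvq,hyus] -> 12 lines: ruo lvwx wuf jfc rlzvq hyus kwf afikd mfqp chgpa fhjwr ubq
Hunk 7: at line 7 remove [afikd,mfqp,chgpa] add [uhhbu,jrg] -> 11 lines: ruo lvwx wuf jfc rlzvq hyus kwf uhhbu jrg fhjwr ubq
Final line count: 11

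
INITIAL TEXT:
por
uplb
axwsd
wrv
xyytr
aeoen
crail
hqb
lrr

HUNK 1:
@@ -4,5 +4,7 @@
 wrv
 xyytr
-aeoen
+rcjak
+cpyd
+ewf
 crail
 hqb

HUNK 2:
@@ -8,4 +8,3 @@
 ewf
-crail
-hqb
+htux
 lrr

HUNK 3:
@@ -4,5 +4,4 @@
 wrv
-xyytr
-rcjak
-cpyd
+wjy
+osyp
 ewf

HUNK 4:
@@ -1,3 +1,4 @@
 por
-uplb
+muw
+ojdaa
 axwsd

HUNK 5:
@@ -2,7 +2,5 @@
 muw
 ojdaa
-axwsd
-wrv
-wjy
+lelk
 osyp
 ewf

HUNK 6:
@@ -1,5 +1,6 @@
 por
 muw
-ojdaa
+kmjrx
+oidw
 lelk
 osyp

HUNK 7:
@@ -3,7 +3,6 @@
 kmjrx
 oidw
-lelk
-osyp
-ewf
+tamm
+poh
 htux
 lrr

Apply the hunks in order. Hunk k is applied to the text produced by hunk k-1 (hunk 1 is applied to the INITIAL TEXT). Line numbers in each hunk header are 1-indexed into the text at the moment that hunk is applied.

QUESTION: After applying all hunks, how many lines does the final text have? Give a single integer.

Hunk 1: at line 4 remove [aeoen] add [rcjak,cpyd,ewf] -> 11 lines: por uplb axwsd wrv xyytr rcjak cpyd ewf crail hqb lrr
Hunk 2: at line 8 remove [crail,hqb] add [htux] -> 10 lines: por uplb axwsd wrv xyytr rcjak cpyd ewf htux lrr
Hunk 3: at line 4 remove [xyytr,rcjak,cpyd] add [wjy,osyp] -> 9 lines: por uplb axwsd wrv wjy osyp ewf htux lrr
Hunk 4: at line 1 remove [uplb] add [muw,ojdaa] -> 10 lines: por muw ojdaa axwsd wrv wjy osyp ewf htux lrr
Hunk 5: at line 2 remove [axwsd,wrv,wjy] add [lelk] -> 8 lines: por muw ojdaa lelk osyp ewf htux lrr
Hunk 6: at line 1 remove [ojdaa] add [kmjrx,oidw] -> 9 lines: por muw kmjrx oidw lelk osyp ewf htux lrr
Hunk 7: at line 3 remove [lelk,osyp,ewf] add [tamm,poh] -> 8 lines: por muw kmjrx oidw tamm poh htux lrr
Final line count: 8

Answer: 8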